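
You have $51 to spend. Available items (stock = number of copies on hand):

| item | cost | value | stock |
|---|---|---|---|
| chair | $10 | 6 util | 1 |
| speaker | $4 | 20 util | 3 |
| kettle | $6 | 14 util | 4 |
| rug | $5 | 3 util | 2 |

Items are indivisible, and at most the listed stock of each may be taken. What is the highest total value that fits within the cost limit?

125 util

Best selections within cost 51 and stock limits:
- 1×chair + 3×speaker + 4×kettle + 1×rug: cost 51, value 125
- 3×speaker + 4×kettle + 2×rug: cost 46, value 122
- 1×chair + 3×speaker + 4×kettle: cost 46, value 122
- 3×speaker + 4×kettle + 1×rug: cost 41, value 119
Best: 125 util.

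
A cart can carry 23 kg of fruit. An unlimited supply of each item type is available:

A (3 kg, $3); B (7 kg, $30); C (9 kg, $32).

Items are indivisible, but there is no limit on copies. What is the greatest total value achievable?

$92

Best value-per-unit is B at 30/7; filling with it alone gives 3×30 = 90.
Optimal mix: 2×B + 1×C → weight 23, value 92.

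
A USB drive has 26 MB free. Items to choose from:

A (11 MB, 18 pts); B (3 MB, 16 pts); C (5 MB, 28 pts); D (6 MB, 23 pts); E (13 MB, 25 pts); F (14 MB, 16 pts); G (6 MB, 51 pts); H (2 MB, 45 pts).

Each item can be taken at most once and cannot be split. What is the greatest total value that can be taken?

This is a 0/1 knapsack; check combinations near the capacity.
- B+C+D+G+H: size 3+5+6+6+2=22, value 16+28+23+51+45=163
- C+E+G+H: size 5+13+6+2=26, value 28+25+51+45=149
- C+D+G+H: size 5+6+6+2=19, value 28+23+51+45=147
Best: 163 pts.

163 pts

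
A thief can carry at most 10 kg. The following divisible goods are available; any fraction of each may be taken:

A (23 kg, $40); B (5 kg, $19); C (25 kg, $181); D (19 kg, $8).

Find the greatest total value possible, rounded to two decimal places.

Take in order of value per unit:
- C (181/25 per unit): 10 of 25 → value 10×181/25 = 72.4000, running total 72.40
Total 72.40.

72.40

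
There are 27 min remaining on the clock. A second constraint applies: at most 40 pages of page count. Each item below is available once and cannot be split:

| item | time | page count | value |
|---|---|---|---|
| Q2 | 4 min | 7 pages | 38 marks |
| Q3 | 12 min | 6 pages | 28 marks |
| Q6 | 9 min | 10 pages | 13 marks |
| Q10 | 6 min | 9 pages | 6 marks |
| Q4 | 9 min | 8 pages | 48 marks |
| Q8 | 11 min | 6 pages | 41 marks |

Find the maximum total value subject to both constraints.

127 marks

Feasible sets respecting both limits:
- Q2+Q4+Q8: time 24, page count 21, value 127
- Q2+Q3+Q4: time 25, page count 21, value 114
- Q2+Q3+Q8: time 27, page count 19, value 107
Best: 127 marks.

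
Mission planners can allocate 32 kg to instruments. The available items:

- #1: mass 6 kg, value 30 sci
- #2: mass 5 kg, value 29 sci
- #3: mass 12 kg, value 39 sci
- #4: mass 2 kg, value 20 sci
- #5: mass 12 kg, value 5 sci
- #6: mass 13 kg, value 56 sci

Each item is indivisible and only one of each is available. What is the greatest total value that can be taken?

Check high-value combinations within 32 kg:
- #2+#3+#4+#6: mass 5+12+2+13=32, value 29+39+20+56=144
- #1+#2+#4+#6: mass 6+5+2+13=26, value 30+29+20+56=135
- #1+#3+#6: mass 6+12+13=31, value 30+39+56=125
- #2+#3+#6: mass 5+12+13=30, value 29+39+56=124
Best: 144 sci.

144 sci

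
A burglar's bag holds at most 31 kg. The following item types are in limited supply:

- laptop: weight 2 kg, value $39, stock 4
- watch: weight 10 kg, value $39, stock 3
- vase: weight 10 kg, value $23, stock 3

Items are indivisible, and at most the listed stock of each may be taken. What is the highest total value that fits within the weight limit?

Top feasible selections:
- 4×laptop + 2×watch: weight 28, value 234
- 4×laptop + 1×watch + 1×vase: weight 28, value 218
- 4×laptop + 2×vase: weight 28, value 202
Best: $234.

$234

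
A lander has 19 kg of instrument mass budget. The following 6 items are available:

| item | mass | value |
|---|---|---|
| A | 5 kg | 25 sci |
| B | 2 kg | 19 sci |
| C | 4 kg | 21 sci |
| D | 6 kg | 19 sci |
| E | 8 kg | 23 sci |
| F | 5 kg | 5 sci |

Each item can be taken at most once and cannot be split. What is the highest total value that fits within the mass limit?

88 sci

Check high-value combinations within 19 kg:
- A+B+C+E: mass 5+2+4+8=19, value 25+19+21+23=88
- A+B+C+D: mass 5+2+4+6=17, value 25+19+21+19=84
- A+B+C+F: mass 5+2+4+5=16, value 25+19+21+5=70
Best: 88 sci.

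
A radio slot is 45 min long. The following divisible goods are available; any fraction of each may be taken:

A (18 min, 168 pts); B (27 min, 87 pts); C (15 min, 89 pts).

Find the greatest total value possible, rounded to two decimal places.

Take in order of value per unit:
- A (168/18 per unit): all 18 → value 168, running total 168.00
- C (89/15 per unit): all 15 → value 89, running total 257.00
- B (87/27 per unit): 12 of 27 → value 12×87/27 = 38.6667, running total 295.67
Total 295.67.

295.67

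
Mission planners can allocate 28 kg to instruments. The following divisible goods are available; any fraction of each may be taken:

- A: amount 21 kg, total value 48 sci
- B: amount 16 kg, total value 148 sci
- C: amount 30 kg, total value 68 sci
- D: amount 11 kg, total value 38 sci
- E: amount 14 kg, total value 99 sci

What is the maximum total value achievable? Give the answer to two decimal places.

Take in order of value per unit:
- B (148/16 per unit): all 16 → value 148, running total 148.00
- E (99/14 per unit): 12 of 14 → value 12×99/14 = 84.8571, running total 232.86
Total 232.86.

232.86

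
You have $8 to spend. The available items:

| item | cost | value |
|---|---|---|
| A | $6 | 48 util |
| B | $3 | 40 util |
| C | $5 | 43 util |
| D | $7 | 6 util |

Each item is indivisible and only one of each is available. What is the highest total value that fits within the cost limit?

83 util

Check high-value combinations within $8:
- B+C: cost 3+5=8, value 40+43=83
- A: cost 6, value 48
- C: cost 5, value 43
- B: cost 3, value 40
Best: 83 util.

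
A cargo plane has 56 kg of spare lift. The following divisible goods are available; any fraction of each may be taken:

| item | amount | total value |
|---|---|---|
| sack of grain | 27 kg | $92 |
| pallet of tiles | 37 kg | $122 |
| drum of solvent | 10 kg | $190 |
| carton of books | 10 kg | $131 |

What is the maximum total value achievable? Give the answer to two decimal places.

Take in order of value per unit:
- drum of solvent (190/10 per unit): all 10 → value 190, running total 190.00
- carton of books (131/10 per unit): all 10 → value 131, running total 321.00
- sack of grain (92/27 per unit): all 27 → value 92, running total 413.00
- pallet of tiles (122/37 per unit): 9 of 37 → value 9×122/37 = 29.6757, running total 442.68
Total 442.68.

442.68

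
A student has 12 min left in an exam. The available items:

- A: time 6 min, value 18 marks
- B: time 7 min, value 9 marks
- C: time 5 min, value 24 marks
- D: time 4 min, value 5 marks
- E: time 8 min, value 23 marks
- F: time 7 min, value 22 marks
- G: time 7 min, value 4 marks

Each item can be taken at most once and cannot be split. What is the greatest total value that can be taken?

46 marks

This is a 0/1 knapsack; check combinations near the capacity.
- C+F: time 5+7=12, value 24+22=46
- A+C: time 6+5=11, value 18+24=42
- B+C: time 7+5=12, value 9+24=33
Best: 46 marks.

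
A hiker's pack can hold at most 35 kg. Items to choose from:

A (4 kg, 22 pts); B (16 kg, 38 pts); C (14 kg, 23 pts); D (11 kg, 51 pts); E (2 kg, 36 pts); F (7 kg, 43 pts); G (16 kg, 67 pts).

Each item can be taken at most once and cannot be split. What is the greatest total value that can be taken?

176 pts

Check high-value combinations within 35 kg:
- A+D+E+G: weight 4+11+2+16=33, value 22+51+36+67=176
- A+E+F+G: weight 4+2+7+16=29, value 22+36+43+67=168
- D+F+G: weight 11+7+16=34, value 51+43+67=161
- D+E+G: weight 11+2+16=29, value 51+36+67=154
Best: 176 pts.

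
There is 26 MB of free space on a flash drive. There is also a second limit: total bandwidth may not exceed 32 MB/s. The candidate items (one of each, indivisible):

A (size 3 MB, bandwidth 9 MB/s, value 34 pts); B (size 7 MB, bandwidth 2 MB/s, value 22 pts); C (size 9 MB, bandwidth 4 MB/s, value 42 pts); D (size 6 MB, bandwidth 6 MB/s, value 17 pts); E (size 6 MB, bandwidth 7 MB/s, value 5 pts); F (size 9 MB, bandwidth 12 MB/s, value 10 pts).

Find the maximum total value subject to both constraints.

115 pts

Feasible sets respecting both limits:
- A+B+C+D: size 25, bandwidth 21, value 115
- A+B+C+E: size 25, bandwidth 22, value 103
- A+B+C: size 19, bandwidth 15, value 98
- A+C+D+E: size 24, bandwidth 26, value 98
Best: 115 pts.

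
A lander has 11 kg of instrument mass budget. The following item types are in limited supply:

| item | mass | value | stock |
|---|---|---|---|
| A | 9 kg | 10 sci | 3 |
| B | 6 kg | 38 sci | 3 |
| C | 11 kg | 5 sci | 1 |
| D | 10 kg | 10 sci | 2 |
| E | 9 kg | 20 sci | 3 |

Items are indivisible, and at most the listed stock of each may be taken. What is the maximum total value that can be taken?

Top feasible selections:
- 1×B: mass 6, value 38
- 1×E: mass 9, value 20
- 1×A: mass 9, value 10
Best: 38 sci.

38 sci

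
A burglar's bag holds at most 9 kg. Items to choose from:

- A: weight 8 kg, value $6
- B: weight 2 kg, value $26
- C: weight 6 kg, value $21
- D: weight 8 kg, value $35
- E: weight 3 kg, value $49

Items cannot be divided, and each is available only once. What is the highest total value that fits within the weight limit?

This is a 0/1 knapsack; check combinations near the capacity.
- B+E: weight 2+3=5, value 26+49=75
- C+E: weight 6+3=9, value 21+49=70
- E: weight 3, value 49
- B+C: weight 2+6=8, value 26+21=47
Best: $75.

$75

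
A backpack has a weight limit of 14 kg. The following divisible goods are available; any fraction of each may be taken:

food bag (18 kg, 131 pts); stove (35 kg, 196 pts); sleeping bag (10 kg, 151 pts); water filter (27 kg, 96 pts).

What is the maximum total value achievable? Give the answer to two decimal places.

Take in order of value per unit:
- sleeping bag (151/10 per unit): all 10 → value 151, running total 151.00
- food bag (131/18 per unit): 4 of 18 → value 4×131/18 = 29.1111, running total 180.11
Total 180.11.

180.11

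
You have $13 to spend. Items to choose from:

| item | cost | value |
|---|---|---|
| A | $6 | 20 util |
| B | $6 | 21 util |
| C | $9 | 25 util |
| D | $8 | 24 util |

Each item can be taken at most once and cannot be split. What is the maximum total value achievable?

Check high-value combinations within $13:
- A+B: cost 6+6=12, value 20+21=41
- C: cost 9, value 25
- D: cost 8, value 24
- B: cost 6, value 21
- A: cost 6, value 20
Best: 41 util.

41 util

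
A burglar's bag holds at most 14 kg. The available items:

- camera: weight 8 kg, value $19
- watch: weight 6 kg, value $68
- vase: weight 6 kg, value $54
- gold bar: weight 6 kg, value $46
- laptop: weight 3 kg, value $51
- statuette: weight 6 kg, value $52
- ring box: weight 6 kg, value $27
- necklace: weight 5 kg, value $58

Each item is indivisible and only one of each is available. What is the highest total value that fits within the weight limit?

$177

Check high-value combinations within 14 kg:
- watch+laptop+necklace: weight 6+3+5=14, value 68+51+58=177
- vase+laptop+necklace: weight 6+3+5=14, value 54+51+58=163
- laptop+statuette+necklace: weight 3+6+5=14, value 51+52+58=161
Best: $177.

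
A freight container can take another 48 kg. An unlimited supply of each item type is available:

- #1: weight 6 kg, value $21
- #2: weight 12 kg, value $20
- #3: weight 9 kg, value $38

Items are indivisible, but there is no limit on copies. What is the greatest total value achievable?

Best value-per-unit is #3 at 38/9; filling with it alone gives 5×38 = 190.
Optimal mix: 2×#1 + 4×#3 → weight 48, value 194.

$194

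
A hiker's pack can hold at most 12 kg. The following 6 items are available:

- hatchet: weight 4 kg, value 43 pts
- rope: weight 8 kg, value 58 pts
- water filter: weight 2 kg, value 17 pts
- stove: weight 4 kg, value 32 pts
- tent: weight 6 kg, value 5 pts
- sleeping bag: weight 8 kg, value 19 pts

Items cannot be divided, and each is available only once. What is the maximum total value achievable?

Check high-value combinations within 12 kg:
- hatchet+rope: weight 4+8=12, value 43+58=101
- hatchet+water filter+stove: weight 4+2+4=10, value 43+17+32=92
- rope+stove: weight 8+4=12, value 58+32=90
- hatchet+stove: weight 4+4=8, value 43+32=75
Best: 101 pts.

101 pts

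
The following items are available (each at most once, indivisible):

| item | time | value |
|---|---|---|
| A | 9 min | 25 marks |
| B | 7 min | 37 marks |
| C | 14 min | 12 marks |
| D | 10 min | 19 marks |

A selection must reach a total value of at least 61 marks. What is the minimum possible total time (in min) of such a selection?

Subsets with value ≥ 61, sorted by total time:
- A+B: time 16, value 62
- A+B+D: time 26, value 81
Minimum time: 16 min.

16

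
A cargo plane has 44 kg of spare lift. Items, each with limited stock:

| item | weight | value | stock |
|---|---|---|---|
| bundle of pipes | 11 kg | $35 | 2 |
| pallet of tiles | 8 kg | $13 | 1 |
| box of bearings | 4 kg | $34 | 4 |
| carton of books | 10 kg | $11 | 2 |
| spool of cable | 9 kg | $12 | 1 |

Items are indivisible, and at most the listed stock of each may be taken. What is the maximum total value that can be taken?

$206

Best selections within weight 44 and stock limits:
- 2×bundle of pipes + 4×box of bearings: weight 38, value 206
- 1×bundle of pipes + 1×pallet of tiles + 4×box of bearings + 1×spool of cable: weight 44, value 196
Best: $206.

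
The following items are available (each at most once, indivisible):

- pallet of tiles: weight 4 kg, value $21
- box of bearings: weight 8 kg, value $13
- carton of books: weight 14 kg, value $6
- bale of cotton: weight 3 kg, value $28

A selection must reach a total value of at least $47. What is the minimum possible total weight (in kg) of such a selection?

7

Subsets with value ≥ 47, sorted by total weight:
- pallet of tiles+bale of cotton: weight 7, value 49
- pallet of tiles+box of bearings+bale of cotton: weight 15, value 62
- pallet of tiles+carton of books+bale of cotton: weight 21, value 55
Minimum weight: 7 kg.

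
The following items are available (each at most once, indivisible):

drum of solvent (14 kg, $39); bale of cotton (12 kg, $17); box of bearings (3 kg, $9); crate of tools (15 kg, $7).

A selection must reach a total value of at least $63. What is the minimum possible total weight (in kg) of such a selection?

Subsets with value ≥ 63, sorted by total weight:
- drum of solvent+bale of cotton+box of bearings: weight 29, value 65
- drum of solvent+bale of cotton+crate of tools: weight 41, value 63
- drum of solvent+bale of cotton+box of bearings+crate of tools: weight 44, value 72
Minimum weight: 29 kg.

29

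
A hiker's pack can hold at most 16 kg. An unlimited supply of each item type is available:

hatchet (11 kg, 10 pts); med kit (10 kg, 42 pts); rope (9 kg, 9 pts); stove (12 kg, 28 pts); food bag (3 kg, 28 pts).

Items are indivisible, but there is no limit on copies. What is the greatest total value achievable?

Best value-per-unit is food bag at 28/3, and filling with it alone uses weight 5×3=15. No mix of the others beats 5×28 = 140.

140 pts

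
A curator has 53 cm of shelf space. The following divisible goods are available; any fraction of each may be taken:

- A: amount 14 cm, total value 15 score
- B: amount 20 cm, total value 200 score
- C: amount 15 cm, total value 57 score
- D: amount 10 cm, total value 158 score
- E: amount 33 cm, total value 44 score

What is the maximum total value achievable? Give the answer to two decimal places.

Take in order of value per unit:
- D (158/10 per unit): all 10 → value 158, running total 158.00
- B (200/20 per unit): all 20 → value 200, running total 358.00
- C (57/15 per unit): all 15 → value 57, running total 415.00
- E (44/33 per unit): 8 of 33 → value 8×44/33 = 10.6667, running total 425.67
Total 425.67.

425.67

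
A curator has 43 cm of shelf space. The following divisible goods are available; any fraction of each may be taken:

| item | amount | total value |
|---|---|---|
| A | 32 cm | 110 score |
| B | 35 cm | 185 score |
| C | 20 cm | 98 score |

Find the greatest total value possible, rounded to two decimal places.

Take in order of value per unit:
- B (185/35 per unit): all 35 → value 185, running total 185.00
- C (98/20 per unit): 8 of 20 → value 8×98/20 = 39.2000, running total 224.20
Total 224.20.

224.20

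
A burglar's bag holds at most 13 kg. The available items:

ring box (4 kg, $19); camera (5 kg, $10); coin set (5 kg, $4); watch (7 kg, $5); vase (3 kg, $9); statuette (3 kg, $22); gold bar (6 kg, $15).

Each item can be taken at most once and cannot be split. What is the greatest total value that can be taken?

$56

Check high-value combinations within 13 kg:
- ring box+statuette+gold bar: weight 4+3+6=13, value 19+22+15=56
- ring box+camera+statuette: weight 4+5+3=12, value 19+10+22=51
- ring box+vase+statuette: weight 4+3+3=10, value 19+9+22=50
- vase+statuette+gold bar: weight 3+3+6=12, value 9+22+15=46
Best: $56.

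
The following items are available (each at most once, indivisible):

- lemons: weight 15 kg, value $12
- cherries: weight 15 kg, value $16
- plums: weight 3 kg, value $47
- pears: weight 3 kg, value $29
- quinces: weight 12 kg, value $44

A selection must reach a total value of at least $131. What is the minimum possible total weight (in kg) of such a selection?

33

Subsets with value ≥ 131, sorted by total weight:
- cherries+plums+pears+quinces: weight 33, value 136
- lemons+plums+pears+quinces: weight 33, value 132
- lemons+cherries+plums+pears+quinces: weight 48, value 148
Minimum weight: 33 kg.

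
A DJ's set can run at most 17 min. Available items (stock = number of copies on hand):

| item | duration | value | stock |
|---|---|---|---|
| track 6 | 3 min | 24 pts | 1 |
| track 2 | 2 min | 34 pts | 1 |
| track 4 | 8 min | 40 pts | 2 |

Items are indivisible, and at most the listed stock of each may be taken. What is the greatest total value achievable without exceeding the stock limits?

Top feasible selections:
- 1×track 6 + 1×track 2 + 1×track 4: duration 13, value 98
- 2×track 4: duration 16, value 80
- 1×track 2 + 1×track 4: duration 10, value 74
- 1×track 6 + 1×track 4: duration 11, value 64
Best: 98 pts.

98 pts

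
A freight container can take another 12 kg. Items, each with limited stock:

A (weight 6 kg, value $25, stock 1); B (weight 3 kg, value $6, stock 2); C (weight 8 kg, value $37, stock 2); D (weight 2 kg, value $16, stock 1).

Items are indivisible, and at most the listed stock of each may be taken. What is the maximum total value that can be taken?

$53

Top feasible selections:
- 1×C + 1×D: weight 10, value 53
- 1×A + 1×B + 1×D: weight 11, value 47
- 1×B + 1×C: weight 11, value 43
Best: $53.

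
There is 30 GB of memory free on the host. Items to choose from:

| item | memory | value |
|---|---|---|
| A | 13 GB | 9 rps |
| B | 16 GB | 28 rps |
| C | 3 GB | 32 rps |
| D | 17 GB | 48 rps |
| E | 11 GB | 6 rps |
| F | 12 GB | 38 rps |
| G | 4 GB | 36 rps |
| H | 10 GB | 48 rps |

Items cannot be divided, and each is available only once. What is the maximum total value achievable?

154 rps

Check high-value combinations within 30 GB:
- C+F+G+H: memory 3+12+4+10=29, value 32+38+36+48=154
- C+D+H: memory 3+17+10=30, value 32+48+48=128
- A+C+G+H: memory 13+3+4+10=30, value 9+32+36+48=125
- F+G+H: memory 12+4+10=26, value 38+36+48=122
Best: 154 rps.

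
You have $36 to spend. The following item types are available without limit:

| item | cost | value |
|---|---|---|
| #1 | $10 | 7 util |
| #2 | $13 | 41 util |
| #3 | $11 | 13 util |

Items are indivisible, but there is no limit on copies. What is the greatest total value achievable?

89 util

Best value-per-unit is #2 at 41/13; filling with it alone gives 2×41 = 82.
Optimal mix: 1×#1 + 2×#2 → cost 36, value 89.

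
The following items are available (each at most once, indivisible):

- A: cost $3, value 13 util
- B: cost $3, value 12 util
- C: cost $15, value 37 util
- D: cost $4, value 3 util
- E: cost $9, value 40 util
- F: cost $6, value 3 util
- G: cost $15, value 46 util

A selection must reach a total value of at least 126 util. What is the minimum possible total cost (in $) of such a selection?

Subsets with value ≥ 126, sorted by total cost:
- A+C+E+G: cost 42, value 136
- B+C+E+G: cost 42, value 135
- C+D+E+G: cost 43, value 126
- A+B+C+E+G: cost 45, value 148
Minimum cost: 42 $.

42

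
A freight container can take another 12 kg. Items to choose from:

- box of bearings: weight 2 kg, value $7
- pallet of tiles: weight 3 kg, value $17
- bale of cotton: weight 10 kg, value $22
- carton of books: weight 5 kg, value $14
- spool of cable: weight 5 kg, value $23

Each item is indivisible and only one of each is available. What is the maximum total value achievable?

$47

This is a 0/1 knapsack; check combinations near the capacity.
- box of bearings+pallet of tiles+spool of cable: weight 2+3+5=10, value 7+17+23=47
- box of bearings+carton of books+spool of cable: weight 2+5+5=12, value 7+14+23=44
- pallet of tiles+spool of cable: weight 3+5=8, value 17+23=40
- box of bearings+pallet of tiles+carton of books: weight 2+3+5=10, value 7+17+14=38
- carton of books+spool of cable: weight 5+5=10, value 14+23=37
Best: $47.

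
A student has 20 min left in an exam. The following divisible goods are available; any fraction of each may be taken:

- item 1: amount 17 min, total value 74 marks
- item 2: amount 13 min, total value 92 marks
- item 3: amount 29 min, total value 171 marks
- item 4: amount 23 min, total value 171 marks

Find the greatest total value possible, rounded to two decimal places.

Take in order of value per unit:
- item 4 (171/23 per unit): 20 of 23 → value 20×171/23 = 148.6957, running total 148.70
Total 148.70.

148.70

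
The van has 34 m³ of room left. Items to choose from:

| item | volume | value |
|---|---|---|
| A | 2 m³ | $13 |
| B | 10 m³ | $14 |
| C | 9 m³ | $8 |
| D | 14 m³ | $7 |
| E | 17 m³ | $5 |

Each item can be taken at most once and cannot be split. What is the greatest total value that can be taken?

Check high-value combinations within 34 m³:
- A+B+C: volume 2+10+9=21, value 13+14+8=35
- A+B+D: volume 2+10+14=26, value 13+14+7=34
- A+B+E: volume 2+10+17=29, value 13+14+5=32
Best: $35.

$35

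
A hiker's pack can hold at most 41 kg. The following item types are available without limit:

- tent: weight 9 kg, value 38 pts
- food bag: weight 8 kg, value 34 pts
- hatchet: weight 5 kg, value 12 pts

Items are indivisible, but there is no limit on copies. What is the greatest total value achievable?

Best value-per-unit is food bag at 34/8; filling with it alone gives 5×34 = 170.
Optimal mix: 1×tent + 4×food bag → weight 41, value 174.

174 pts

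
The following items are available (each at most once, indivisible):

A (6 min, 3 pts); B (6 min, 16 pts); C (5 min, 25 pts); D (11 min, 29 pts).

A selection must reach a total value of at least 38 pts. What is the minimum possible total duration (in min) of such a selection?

Subsets with value ≥ 38, sorted by total duration:
- B+C: duration 11, value 41
- C+D: duration 16, value 54
Minimum duration: 11 min.

11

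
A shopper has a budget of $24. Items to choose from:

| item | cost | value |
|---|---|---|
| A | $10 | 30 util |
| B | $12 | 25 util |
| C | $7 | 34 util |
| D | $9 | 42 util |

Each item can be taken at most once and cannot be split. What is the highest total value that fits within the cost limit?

Check high-value combinations within $24:
- C+D: cost 7+9=16, value 34+42=76
- A+D: cost 10+9=19, value 30+42=72
- B+D: cost 12+9=21, value 25+42=67
Best: 76 util.

76 util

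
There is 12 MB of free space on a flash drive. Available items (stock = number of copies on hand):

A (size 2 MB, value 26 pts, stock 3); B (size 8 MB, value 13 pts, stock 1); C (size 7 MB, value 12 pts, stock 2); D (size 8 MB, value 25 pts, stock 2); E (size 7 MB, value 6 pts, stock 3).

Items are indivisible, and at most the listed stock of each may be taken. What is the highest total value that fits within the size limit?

Best selections within size 12 and stock limits:
- 3×A: size 6, value 78
- 2×A + 1×D: size 12, value 77
- 2×A + 1×B: size 12, value 65
Best: 78 pts.

78 pts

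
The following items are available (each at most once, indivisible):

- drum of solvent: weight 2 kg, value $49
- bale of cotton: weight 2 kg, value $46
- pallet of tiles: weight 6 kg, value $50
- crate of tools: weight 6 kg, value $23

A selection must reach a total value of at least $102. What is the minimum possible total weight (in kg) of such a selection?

10

Subsets with value ≥ 102, sorted by total weight:
- drum of solvent+bale of cotton+pallet of tiles: weight 10, value 145
- drum of solvent+bale of cotton+crate of tools: weight 10, value 118
- drum of solvent+pallet of tiles+crate of tools: weight 14, value 122
- bale of cotton+pallet of tiles+crate of tools: weight 14, value 119
Minimum weight: 10 kg.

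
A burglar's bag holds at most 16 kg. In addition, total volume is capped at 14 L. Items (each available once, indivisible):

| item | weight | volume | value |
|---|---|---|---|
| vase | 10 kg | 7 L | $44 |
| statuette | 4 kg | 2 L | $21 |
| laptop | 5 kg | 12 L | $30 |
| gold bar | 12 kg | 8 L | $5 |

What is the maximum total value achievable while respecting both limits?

$65

Feasible sets respecting both limits:
- vase+statuette: weight 14, volume 9, value 65
- statuette+laptop: weight 9, volume 14, value 51
- vase: weight 10, volume 7, value 44
Best: $65.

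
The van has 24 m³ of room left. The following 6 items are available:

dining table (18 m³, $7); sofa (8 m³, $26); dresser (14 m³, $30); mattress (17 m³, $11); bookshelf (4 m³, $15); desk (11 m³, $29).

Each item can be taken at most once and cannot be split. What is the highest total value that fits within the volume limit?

$70

Check high-value combinations within 24 m³:
- sofa+bookshelf+desk: volume 8+4+11=23, value 26+15+29=70
- sofa+dresser: volume 8+14=22, value 26+30=56
- sofa+desk: volume 8+11=19, value 26+29=55
Best: $70.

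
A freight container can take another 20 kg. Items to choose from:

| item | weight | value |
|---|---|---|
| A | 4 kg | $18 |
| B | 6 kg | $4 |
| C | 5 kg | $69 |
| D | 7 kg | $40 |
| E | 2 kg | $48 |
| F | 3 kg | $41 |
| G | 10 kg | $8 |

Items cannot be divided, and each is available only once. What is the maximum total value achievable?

$198

Check high-value combinations within 20 kg:
- C+D+E+F: weight 5+7+2+3=17, value 69+40+48+41=198
- A+B+C+E+F: weight 4+6+5+2+3=20, value 18+4+69+48+41=180
- A+C+E+F: weight 4+5+2+3=14, value 18+69+48+41=176
- A+C+D+E: weight 4+5+7+2=18, value 18+69+40+48=175
- A+C+D+F: weight 4+5+7+3=19, value 18+69+40+41=168
Best: $198.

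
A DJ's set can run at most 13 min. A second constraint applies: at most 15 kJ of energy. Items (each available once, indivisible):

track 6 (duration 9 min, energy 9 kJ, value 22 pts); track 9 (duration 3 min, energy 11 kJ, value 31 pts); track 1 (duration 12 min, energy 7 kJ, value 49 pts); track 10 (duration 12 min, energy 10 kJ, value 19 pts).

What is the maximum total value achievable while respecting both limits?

Feasible sets respecting both limits:
- track 1: duration 12, energy 7, value 49
- track 9: duration 3, energy 11, value 31
- track 6: duration 9, energy 9, value 22
Best: 49 pts.

49 pts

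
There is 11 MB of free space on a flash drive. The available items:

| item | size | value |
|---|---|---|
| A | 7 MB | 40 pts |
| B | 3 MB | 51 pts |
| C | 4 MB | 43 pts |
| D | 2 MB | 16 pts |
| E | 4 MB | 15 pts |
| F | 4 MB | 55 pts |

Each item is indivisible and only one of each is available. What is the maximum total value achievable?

149 pts

This is a 0/1 knapsack; check combinations near the capacity.
- B+C+F: size 3+4+4=11, value 51+43+55=149
- B+D+F: size 3+2+4=9, value 51+16+55=122
- B+E+F: size 3+4+4=11, value 51+15+55=121
- C+D+F: size 4+2+4=10, value 43+16+55=114
Best: 149 pts.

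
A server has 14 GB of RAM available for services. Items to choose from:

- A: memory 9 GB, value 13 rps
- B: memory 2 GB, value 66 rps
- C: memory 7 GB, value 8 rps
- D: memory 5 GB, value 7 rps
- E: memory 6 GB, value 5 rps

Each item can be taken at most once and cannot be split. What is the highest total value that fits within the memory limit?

81 rps

Check high-value combinations within 14 GB:
- B+C+D: memory 2+7+5=14, value 66+8+7=81
- A+B: memory 9+2=11, value 13+66=79
- B+D+E: memory 2+5+6=13, value 66+7+5=78
- B+C: memory 2+7=9, value 66+8=74
- B+D: memory 2+5=7, value 66+7=73
Best: 81 rps.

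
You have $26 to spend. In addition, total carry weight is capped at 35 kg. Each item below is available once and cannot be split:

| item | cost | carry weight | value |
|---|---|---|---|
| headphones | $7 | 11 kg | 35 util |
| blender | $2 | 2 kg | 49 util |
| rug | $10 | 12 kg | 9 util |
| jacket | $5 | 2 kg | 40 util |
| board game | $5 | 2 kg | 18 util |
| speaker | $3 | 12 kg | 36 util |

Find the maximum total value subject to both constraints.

178 util

Feasible sets respecting both limits:
- headphones+blender+jacket+board game+speaker: cost 22, carry weight 29, value 178
- headphones+blender+jacket+speaker: cost 17, carry weight 27, value 160
- blender+rug+jacket+board game+speaker: cost 25, carry weight 30, value 152
- blender+jacket+board game+speaker: cost 15, carry weight 18, value 143
Best: 178 util.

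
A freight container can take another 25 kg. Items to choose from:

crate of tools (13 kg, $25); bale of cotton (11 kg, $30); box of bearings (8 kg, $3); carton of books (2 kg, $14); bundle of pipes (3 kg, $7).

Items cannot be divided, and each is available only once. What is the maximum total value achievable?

This is a 0/1 knapsack; check combinations near the capacity.
- crate of tools+bale of cotton: weight 13+11=24, value 25+30=55
- bale of cotton+box of bearings+carton of books+bundle of pipes: weight 11+8+2+3=24, value 30+3+14+7=54
- bale of cotton+carton of books+bundle of pipes: weight 11+2+3=16, value 30+14+7=51
- bale of cotton+box of bearings+carton of books: weight 11+8+2=21, value 30+3+14=47
- crate of tools+carton of books+bundle of pipes: weight 13+2+3=18, value 25+14+7=46
Best: $55.

$55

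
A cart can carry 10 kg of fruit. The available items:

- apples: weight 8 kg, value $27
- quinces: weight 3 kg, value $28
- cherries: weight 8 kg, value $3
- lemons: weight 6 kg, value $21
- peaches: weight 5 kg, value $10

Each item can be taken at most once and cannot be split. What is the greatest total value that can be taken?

Check high-value combinations within 10 kg:
- quinces+lemons: weight 3+6=9, value 28+21=49
- quinces+peaches: weight 3+5=8, value 28+10=38
- quinces: weight 3, value 28
- apples: weight 8, value 27
- lemons: weight 6, value 21
Best: $49.

$49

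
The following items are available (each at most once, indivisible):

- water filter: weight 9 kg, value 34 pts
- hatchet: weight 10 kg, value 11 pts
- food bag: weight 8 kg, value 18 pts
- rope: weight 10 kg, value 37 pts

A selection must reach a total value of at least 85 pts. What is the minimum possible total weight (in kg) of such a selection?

27

Subsets with value ≥ 85, sorted by total weight:
- water filter+food bag+rope: weight 27, value 89
- water filter+hatchet+food bag+rope: weight 37, value 100
Minimum weight: 27 kg.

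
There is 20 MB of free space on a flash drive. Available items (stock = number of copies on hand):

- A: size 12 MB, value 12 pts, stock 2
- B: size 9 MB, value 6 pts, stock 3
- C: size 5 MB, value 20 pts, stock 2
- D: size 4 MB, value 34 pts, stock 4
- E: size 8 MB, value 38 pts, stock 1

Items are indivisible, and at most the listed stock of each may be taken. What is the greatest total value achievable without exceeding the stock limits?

Top feasible selections:
- 3×D + 1×E: size 20, value 140
- 4×D: size 16, value 136
Best: 140 pts.

140 pts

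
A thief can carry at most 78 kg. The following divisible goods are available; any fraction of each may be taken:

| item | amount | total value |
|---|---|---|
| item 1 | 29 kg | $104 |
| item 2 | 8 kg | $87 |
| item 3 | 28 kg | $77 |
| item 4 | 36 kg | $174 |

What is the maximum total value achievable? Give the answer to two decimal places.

378.75

Take in order of value per unit:
- item 2 (87/8 per unit): all 8 → value 87, running total 87.00
- item 4 (174/36 per unit): all 36 → value 174, running total 261.00
- item 1 (104/29 per unit): all 29 → value 104, running total 365.00
- item 3 (77/28 per unit): 5 of 28 → value 5×77/28 = 13.7500, running total 378.75
Total 378.75.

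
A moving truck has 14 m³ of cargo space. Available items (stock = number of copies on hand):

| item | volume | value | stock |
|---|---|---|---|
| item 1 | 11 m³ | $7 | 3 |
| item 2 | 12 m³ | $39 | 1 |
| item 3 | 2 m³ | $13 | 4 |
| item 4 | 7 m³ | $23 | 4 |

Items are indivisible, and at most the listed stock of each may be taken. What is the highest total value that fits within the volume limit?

Best selections within volume 14 and stock limits:
- 3×item 3 + 1×item 4: volume 13, value 62
- 4×item 3: volume 8, value 52
Best: $62.

$62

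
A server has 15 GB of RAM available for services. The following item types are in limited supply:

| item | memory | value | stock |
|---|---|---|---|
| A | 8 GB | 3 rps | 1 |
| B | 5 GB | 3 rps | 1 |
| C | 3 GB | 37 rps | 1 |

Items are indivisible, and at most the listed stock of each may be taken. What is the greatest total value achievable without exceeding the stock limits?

40 rps

Best selections within memory 15 and stock limits:
- 1×B + 1×C: memory 8, value 40
- 1×A + 1×C: memory 11, value 40
- 1×C: memory 3, value 37
Best: 40 rps.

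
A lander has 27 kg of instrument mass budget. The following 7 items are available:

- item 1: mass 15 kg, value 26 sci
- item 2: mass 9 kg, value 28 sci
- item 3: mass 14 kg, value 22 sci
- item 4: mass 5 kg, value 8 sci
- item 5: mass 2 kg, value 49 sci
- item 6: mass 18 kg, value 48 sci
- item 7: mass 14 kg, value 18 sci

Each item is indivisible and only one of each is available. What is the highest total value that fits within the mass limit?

105 sci

Check high-value combinations within 27 kg:
- item 4+item 5+item 6: mass 5+2+18=25, value 8+49+48=105
- item 1+item 2+item 5: mass 15+9+2=26, value 26+28+49=103
- item 2+item 3+item 5: mass 9+14+2=25, value 28+22+49=99
- item 5+item 6: mass 2+18=20, value 49+48=97
Best: 105 sci.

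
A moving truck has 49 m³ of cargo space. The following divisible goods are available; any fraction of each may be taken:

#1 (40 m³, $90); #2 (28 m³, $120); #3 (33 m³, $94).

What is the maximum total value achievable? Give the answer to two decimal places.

179.82

Take in order of value per unit:
- #2 (120/28 per unit): all 28 → value 120, running total 120.00
- #3 (94/33 per unit): 21 of 33 → value 21×94/33 = 59.8182, running total 179.82
Total 179.82.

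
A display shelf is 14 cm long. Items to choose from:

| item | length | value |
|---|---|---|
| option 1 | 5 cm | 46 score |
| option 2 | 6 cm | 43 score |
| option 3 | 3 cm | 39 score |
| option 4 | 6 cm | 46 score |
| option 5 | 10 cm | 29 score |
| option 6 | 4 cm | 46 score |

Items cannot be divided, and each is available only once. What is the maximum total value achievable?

Check high-value combinations within 14 cm:
- option 1+option 3+option 6: length 5+3+4=12, value 46+39+46=131
- option 3+option 4+option 6: length 3+6+4=13, value 39+46+46=131
- option 1+option 3+option 4: length 5+3+6=14, value 46+39+46=131
Best: 131 score.

131 score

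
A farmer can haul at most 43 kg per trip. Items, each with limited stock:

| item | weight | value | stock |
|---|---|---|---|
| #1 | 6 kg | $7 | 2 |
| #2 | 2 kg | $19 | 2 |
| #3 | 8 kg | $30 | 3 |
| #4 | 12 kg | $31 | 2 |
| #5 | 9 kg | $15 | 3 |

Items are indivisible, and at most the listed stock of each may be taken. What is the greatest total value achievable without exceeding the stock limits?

$159

Best selections within weight 43 and stock limits:
- 2×#2 + 3×#3 + 1×#4: weight 40, value 159
- 1×#1 + 2×#2 + 3×#3 + 1×#5: weight 43, value 150
- 2×#2 + 2×#3 + 1×#4 + 1×#5: weight 41, value 144
Best: $159.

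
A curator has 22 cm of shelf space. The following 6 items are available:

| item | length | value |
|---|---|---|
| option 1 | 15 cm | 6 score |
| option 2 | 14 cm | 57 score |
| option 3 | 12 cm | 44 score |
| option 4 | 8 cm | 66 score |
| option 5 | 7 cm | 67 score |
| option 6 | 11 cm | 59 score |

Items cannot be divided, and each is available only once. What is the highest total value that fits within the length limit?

133 score

Check high-value combinations within 22 cm:
- option 4+option 5: length 8+7=15, value 66+67=133
- option 5+option 6: length 7+11=18, value 67+59=126
- option 4+option 6: length 8+11=19, value 66+59=125
Best: 133 score.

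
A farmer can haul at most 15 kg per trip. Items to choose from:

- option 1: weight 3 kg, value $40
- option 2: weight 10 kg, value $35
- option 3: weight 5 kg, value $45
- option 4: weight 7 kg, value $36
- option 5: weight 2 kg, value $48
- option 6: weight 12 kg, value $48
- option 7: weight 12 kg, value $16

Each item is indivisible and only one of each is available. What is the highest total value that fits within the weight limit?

This is a 0/1 knapsack; check combinations near the capacity.
- option 1+option 3+option 5: weight 3+5+2=10, value 40+45+48=133
- option 3+option 4+option 5: weight 5+7+2=14, value 45+36+48=129
- option 1+option 4+option 5: weight 3+7+2=12, value 40+36+48=124
- option 1+option 2+option 5: weight 3+10+2=15, value 40+35+48=123
Best: $133.

$133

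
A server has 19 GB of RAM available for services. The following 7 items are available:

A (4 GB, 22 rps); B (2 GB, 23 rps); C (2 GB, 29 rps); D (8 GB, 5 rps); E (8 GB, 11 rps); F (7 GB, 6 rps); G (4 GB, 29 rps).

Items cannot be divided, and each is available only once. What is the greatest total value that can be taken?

109 rps

Check high-value combinations within 19 GB:
- A+B+C+F+G: memory 4+2+2+7+4=19, value 22+23+29+6+29=109
- A+B+C+G: memory 4+2+2+4=12, value 22+23+29+29=103
- B+C+E+G: memory 2+2+8+4=16, value 23+29+11+29=92
Best: 109 rps.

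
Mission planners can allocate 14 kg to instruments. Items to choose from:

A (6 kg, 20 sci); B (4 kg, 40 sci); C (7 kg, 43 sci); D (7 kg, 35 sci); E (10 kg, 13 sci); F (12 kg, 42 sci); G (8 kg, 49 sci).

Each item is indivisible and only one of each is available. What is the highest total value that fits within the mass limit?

Check high-value combinations within 14 kg:
- B+G: mass 4+8=12, value 40+49=89
- B+C: mass 4+7=11, value 40+43=83
- C+D: mass 7+7=14, value 43+35=78
- B+D: mass 4+7=11, value 40+35=75
- A+G: mass 6+8=14, value 20+49=69
Best: 89 sci.

89 sci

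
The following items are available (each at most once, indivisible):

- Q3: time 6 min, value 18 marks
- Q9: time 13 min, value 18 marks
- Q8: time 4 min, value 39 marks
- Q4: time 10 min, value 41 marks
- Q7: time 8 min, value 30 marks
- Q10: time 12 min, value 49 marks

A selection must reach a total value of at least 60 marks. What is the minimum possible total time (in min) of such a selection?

12

Subsets with value ≥ 60, sorted by total time:
- Q8+Q7: time 12, value 69
- Q8+Q4: time 14, value 80
- Q8+Q10: time 16, value 88
- Q3+Q8+Q7: time 18, value 87
Minimum time: 12 min.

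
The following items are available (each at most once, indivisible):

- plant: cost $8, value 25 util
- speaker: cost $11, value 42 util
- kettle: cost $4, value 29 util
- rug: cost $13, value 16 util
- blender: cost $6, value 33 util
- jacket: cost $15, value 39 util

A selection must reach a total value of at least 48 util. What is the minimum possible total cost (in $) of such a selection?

10

Subsets with value ≥ 48, sorted by total cost:
- kettle+blender: cost 10, value 62
- plant+kettle: cost 12, value 54
- plant+blender: cost 14, value 58
- speaker+kettle: cost 15, value 71
Minimum cost: 10 $.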